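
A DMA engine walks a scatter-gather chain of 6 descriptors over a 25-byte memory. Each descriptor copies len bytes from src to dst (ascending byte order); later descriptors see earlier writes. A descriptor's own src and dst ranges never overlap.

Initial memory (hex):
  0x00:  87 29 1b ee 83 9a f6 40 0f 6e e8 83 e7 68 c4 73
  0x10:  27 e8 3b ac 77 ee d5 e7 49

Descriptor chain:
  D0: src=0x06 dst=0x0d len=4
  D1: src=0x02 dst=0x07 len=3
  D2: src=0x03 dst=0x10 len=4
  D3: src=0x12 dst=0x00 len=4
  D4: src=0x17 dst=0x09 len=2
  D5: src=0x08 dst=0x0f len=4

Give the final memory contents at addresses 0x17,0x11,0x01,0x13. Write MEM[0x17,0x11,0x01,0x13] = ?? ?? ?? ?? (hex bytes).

[0] 0x06->0x0d len=4 : f6 40 0f 6e
[1] 0x02->0x07 len=3 : 1b ee 83
[2] 0x03->0x10 len=4 : ee 83 9a f6
[3] 0x12->0x00 len=4 : 9a f6 77 ee
[4] 0x17->0x09 len=2 : e7 49
[5] 0x08->0x0f len=4 : ee e7 49 83
query mem[0x17]=0xe7, mem[0x11]=0x49, mem[0x01]=0xf6, mem[0x13]=0xf6

MEM[0x17,0x11,0x01,0x13] = e7 49 f6 f6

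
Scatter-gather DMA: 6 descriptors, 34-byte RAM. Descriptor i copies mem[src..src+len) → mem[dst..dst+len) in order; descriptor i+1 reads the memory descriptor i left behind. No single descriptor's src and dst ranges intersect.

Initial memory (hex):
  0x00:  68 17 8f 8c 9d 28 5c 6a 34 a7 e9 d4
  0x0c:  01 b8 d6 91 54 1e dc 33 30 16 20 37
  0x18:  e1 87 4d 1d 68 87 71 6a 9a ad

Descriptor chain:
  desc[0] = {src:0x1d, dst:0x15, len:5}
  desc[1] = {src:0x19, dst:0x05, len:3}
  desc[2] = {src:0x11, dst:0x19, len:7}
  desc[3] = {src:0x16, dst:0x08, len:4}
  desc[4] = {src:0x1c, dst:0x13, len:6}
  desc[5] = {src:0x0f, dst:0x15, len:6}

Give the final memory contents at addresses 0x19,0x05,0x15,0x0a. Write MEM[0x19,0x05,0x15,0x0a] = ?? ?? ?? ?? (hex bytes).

MEM[0x19,0x05,0x15,0x0a] = 30 ad 91 9a

D0: mem[0x15..0x19] <- [87 71 6a 9a ad]
D1: mem[0x05..0x07] <- [ad 4d 1d]
D2: mem[0x19..0x1f] <- [1e dc 33 30 87 71 6a]
D3: mem[0x08..0x0b] <- [71 6a 9a 1e]
D4: mem[0x13..0x18] <- [30 87 71 6a 9a ad]
D5: mem[0x15..0x1a] <- [91 54 1e dc 30 87]
query mem[0x19]=0x30, mem[0x05]=0xad, mem[0x15]=0x91, mem[0x0a]=0x9a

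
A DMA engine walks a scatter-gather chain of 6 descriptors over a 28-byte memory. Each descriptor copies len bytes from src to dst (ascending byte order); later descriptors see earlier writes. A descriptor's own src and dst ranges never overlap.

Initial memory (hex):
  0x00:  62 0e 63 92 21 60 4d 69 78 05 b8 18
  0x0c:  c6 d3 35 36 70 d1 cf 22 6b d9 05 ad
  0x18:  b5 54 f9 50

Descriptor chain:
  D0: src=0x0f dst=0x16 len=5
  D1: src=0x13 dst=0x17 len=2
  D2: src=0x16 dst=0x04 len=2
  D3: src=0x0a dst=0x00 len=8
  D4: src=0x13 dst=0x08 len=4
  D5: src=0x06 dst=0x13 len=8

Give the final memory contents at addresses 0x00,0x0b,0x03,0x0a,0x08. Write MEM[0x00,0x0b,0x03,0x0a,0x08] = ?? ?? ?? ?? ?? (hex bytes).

MEM[0x00,0x0b,0x03,0x0a,0x08] = b8 36 d3 d9 22

  after D0: wrote 5B at 0x16 = 3670d1cf22
  after D1: wrote 2B at 0x17 = 226b
  after D2: wrote 2B at 0x04 = 3622
  after D3: wrote 8B at 0x00 = b818c6d3353670d1
  after D4: wrote 4B at 0x08 = 226bd936
  after D5: wrote 8B at 0x13 = 70d1226bd936c6d3
query mem[0x00]=0xb8, mem[0x0b]=0x36, mem[0x03]=0xd3, mem[0x0a]=0xd9, mem[0x08]=0x22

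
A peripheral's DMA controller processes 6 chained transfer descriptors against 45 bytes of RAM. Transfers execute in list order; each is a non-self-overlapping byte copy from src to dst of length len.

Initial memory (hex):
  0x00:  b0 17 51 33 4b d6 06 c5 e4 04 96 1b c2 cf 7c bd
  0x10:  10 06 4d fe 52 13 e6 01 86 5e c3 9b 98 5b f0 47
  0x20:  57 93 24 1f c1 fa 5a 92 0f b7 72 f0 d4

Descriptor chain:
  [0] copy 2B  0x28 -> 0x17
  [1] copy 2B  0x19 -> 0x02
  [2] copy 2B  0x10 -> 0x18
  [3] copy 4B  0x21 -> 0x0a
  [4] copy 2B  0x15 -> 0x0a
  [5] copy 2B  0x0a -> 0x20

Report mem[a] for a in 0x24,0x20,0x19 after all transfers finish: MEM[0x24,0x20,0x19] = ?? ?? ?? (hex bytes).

MEM[0x24,0x20,0x19] = c1 13 06

D0: mem[0x17..0x18] <- [0f b7]
D1: mem[0x02..0x03] <- [5e c3]
D2: mem[0x18..0x19] <- [10 06]
D3: mem[0x0a..0x0d] <- [93 24 1f c1]
D4: mem[0x0a..0x0b] <- [13 e6]
D5: mem[0x20..0x21] <- [13 e6]
query mem[0x24]=0xc1, mem[0x20]=0x13, mem[0x19]=0x06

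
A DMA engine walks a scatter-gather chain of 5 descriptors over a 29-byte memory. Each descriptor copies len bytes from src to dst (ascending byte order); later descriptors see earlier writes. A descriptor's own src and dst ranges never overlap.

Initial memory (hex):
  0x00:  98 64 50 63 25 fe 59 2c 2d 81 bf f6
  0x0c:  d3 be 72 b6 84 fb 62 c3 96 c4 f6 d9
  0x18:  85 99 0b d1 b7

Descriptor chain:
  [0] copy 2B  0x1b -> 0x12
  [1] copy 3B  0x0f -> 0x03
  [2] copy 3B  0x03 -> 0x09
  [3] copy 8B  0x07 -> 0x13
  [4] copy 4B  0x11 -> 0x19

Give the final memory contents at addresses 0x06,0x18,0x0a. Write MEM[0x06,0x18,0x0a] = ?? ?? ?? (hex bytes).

MEM[0x06,0x18,0x0a] = 59 d3 84

D0: mem[0x12..0x13] <- [d1 b7]
D1: mem[0x03..0x05] <- [b6 84 fb]
D2: mem[0x09..0x0b] <- [b6 84 fb]
D3: mem[0x13..0x1a] <- [2c 2d b6 84 fb d3 be 72]
D4: mem[0x19..0x1c] <- [fb d1 2c 2d]
query mem[0x06]=0x59, mem[0x18]=0xd3, mem[0x0a]=0x84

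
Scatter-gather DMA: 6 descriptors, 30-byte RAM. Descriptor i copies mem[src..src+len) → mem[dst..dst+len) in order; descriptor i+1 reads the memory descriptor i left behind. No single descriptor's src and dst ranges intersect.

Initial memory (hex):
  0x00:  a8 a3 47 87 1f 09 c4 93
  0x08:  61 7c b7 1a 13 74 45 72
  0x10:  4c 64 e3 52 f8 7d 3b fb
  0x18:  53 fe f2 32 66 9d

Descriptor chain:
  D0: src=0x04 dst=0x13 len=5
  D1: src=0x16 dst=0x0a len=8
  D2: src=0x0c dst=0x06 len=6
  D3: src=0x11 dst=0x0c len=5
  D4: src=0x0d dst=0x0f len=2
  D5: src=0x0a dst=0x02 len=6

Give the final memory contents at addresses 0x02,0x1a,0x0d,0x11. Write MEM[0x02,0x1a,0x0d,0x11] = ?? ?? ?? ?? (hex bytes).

MEM[0x02,0x1a,0x0d,0x11] = 66 f2 e3 9d

[0] 0x04->0x13 len=5 : 1f 09 c4 93 61
[1] 0x16->0x0a len=8 : 93 61 53 fe f2 32 66 9d
[2] 0x0c->0x06 len=6 : 53 fe f2 32 66 9d
[3] 0x11->0x0c len=5 : 9d e3 1f 09 c4
[4] 0x0d->0x0f len=2 : e3 1f
[5] 0x0a->0x02 len=6 : 66 9d 9d e3 1f e3
query mem[0x02]=0x66, mem[0x1a]=0xf2, mem[0x0d]=0xe3, mem[0x11]=0x9d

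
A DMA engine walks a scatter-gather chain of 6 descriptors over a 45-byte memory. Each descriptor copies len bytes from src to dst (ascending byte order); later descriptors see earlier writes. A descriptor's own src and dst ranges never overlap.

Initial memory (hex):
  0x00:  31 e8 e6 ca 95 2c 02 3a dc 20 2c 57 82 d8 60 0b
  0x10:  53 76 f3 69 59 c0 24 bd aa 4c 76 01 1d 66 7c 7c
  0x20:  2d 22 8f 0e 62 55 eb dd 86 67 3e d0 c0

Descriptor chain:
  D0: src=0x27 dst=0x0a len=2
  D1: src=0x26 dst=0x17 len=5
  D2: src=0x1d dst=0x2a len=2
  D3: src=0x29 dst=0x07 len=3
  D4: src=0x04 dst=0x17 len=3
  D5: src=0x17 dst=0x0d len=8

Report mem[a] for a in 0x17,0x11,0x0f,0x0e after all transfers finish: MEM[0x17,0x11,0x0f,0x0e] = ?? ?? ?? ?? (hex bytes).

MEM[0x17,0x11,0x0f,0x0e] = 95 3e 02 2c

#0 dst[0x0a+2] := {0xdd,0x86}
#1 dst[0x17+5] := {0xeb,0xdd,0x86,0x67,0x3e}
#2 dst[0x2a+2] := {0x66,0x7c}
#3 dst[0x07+3] := {0x67,0x66,0x7c}
#4 dst[0x17+3] := {0x95,0x2c,0x02}
#5 dst[0x0d+8] := {0x95,0x2c,0x02,0x67,0x3e,0x1d,0x66,0x7c}
query mem[0x17]=0x95, mem[0x11]=0x3e, mem[0x0f]=0x02, mem[0x0e]=0x2c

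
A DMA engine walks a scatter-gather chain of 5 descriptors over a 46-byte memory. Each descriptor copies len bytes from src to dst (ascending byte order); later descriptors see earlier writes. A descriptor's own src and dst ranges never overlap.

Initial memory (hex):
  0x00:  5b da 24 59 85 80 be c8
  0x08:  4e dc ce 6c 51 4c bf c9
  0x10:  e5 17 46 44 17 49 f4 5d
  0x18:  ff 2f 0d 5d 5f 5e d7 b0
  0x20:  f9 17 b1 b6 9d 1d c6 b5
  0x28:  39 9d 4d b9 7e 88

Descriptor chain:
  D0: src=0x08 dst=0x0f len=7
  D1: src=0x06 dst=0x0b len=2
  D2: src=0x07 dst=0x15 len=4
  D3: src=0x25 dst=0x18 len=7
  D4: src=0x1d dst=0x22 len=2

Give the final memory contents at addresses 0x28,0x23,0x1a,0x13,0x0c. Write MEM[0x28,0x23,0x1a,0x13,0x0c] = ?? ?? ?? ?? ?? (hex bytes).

MEM[0x28,0x23,0x1a,0x13,0x0c] = 39 b9 b5 51 c8

#0 dst[0x0f+7] := {0x4e,0xdc,0xce,0x6c,0x51,0x4c,0xbf}
#1 dst[0x0b+2] := {0xbe,0xc8}
#2 dst[0x15+4] := {0xc8,0x4e,0xdc,0xce}
#3 dst[0x18+7] := {0x1d,0xc6,0xb5,0x39,0x9d,0x4d,0xb9}
#4 dst[0x22+2] := {0x4d,0xb9}
query mem[0x28]=0x39, mem[0x23]=0xb9, mem[0x1a]=0xb5, mem[0x13]=0x51, mem[0x0c]=0xc8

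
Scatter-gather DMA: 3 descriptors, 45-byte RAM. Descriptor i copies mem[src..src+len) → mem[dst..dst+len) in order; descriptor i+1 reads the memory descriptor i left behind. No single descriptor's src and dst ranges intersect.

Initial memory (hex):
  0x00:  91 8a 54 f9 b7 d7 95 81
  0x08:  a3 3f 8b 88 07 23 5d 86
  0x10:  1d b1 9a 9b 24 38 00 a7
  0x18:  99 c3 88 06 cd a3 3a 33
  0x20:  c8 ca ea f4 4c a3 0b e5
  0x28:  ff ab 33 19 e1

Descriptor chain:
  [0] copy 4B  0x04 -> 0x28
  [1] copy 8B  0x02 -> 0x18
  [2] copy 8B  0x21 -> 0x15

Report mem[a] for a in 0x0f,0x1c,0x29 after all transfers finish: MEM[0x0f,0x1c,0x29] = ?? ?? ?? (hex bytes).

MEM[0x0f,0x1c,0x29] = 86 b7 d7

D0: mem[0x28..0x2b] <- [b7 d7 95 81]
D1: mem[0x18..0x1f] <- [54 f9 b7 d7 95 81 a3 3f]
D2: mem[0x15..0x1c] <- [ca ea f4 4c a3 0b e5 b7]
query mem[0x0f]=0x86, mem[0x1c]=0xb7, mem[0x29]=0xd7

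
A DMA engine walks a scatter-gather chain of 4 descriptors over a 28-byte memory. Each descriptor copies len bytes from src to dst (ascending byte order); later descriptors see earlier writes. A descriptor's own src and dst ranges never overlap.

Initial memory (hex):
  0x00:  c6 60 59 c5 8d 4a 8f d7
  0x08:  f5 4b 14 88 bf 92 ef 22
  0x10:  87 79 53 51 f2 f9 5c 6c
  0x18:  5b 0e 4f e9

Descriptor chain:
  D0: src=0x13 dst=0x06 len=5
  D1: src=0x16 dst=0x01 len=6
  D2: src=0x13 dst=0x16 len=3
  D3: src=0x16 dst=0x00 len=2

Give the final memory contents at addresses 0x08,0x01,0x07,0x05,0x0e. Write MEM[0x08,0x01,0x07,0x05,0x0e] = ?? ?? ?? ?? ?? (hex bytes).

  after D0: wrote 5B at 0x06 = 51f2f95c6c
  after D1: wrote 6B at 0x01 = 5c6c5b0e4fe9
  after D2: wrote 3B at 0x16 = 51f2f9
  after D3: wrote 2B at 0x00 = 51f2
query mem[0x08]=0xf9, mem[0x01]=0xf2, mem[0x07]=0xf2, mem[0x05]=0x4f, mem[0x0e]=0xef

MEM[0x08,0x01,0x07,0x05,0x0e] = f9 f2 f2 4f ef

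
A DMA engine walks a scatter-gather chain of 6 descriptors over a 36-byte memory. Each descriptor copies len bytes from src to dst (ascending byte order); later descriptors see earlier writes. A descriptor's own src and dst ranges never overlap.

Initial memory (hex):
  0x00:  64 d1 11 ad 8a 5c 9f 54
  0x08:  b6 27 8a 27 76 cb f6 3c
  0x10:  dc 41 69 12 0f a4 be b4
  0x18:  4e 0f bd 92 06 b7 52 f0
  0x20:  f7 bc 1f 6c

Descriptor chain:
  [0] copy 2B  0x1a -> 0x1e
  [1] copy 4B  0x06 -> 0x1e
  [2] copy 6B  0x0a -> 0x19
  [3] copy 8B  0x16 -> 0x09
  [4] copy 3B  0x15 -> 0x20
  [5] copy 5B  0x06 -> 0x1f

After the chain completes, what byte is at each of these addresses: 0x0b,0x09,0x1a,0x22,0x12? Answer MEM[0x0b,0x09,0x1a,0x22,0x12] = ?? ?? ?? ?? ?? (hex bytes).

D0: mem[0x1e..0x1f] <- [bd 92]
D1: mem[0x1e..0x21] <- [9f 54 b6 27]
D2: mem[0x19..0x1e] <- [8a 27 76 cb f6 3c]
D3: mem[0x09..0x10] <- [be b4 4e 8a 27 76 cb f6]
D4: mem[0x20..0x22] <- [a4 be b4]
D5: mem[0x1f..0x23] <- [9f 54 b6 be b4]
query mem[0x0b]=0x4e, mem[0x09]=0xbe, mem[0x1a]=0x27, mem[0x22]=0xbe, mem[0x12]=0x69

MEM[0x0b,0x09,0x1a,0x22,0x12] = 4e be 27 be 69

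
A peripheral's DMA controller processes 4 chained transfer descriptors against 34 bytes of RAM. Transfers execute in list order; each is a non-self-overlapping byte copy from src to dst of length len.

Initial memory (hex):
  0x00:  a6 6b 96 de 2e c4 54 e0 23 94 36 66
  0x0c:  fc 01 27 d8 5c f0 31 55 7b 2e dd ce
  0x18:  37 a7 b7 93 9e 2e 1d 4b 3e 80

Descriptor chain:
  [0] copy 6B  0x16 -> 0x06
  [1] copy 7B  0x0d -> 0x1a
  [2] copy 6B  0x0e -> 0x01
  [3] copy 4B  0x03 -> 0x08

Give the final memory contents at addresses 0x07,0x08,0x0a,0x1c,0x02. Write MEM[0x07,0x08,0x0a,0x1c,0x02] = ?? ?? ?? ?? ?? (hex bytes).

MEM[0x07,0x08,0x0a,0x1c,0x02] = ce 5c 31 d8 d8

  after D0: wrote 6B at 0x06 = ddce37a7b793
  after D1: wrote 7B at 0x1a = 0127d85cf03155
  after D2: wrote 6B at 0x01 = 27d85cf03155
  after D3: wrote 4B at 0x08 = 5cf03155
query mem[0x07]=0xce, mem[0x08]=0x5c, mem[0x0a]=0x31, mem[0x1c]=0xd8, mem[0x02]=0xd8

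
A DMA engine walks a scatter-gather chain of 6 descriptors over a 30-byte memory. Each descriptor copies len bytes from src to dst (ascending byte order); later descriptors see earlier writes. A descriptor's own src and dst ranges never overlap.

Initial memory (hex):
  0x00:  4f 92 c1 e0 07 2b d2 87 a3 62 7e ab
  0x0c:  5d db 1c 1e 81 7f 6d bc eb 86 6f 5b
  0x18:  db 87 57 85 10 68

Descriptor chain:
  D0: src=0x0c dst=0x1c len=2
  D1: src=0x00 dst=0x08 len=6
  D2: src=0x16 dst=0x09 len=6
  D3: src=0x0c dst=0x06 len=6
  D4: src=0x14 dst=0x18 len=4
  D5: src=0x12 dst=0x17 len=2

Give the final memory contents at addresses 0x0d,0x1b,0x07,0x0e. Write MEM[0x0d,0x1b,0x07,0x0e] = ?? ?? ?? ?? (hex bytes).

MEM[0x0d,0x1b,0x07,0x0e] = 57 5b 57 85

  after D0: wrote 2B at 0x1c = 5ddb
  after D1: wrote 6B at 0x08 = 4f92c1e0072b
  after D2: wrote 6B at 0x09 = 6f5bdb875785
  after D3: wrote 6B at 0x06 = 8757851e817f
  after D4: wrote 4B at 0x18 = eb866f5b
  after D5: wrote 2B at 0x17 = 6dbc
query mem[0x0d]=0x57, mem[0x1b]=0x5b, mem[0x07]=0x57, mem[0x0e]=0x85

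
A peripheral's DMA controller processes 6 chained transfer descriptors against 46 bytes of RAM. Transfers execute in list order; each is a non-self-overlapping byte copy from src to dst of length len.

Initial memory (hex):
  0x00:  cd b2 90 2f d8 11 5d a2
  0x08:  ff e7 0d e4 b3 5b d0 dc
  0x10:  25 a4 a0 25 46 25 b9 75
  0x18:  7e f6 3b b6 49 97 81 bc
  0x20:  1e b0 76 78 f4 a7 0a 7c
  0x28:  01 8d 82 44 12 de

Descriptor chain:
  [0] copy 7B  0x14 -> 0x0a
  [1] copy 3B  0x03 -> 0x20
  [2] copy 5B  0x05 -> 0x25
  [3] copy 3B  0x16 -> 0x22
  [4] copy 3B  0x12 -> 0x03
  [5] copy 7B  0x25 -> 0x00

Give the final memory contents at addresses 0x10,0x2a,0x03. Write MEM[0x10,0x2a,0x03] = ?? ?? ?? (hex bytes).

MEM[0x10,0x2a,0x03] = 3b 82 ff

#0 dst[0x0a+7] := {0x46,0x25,0xb9,0x75,0x7e,0xf6,0x3b}
#1 dst[0x20+3] := {0x2f,0xd8,0x11}
#2 dst[0x25+5] := {0x11,0x5d,0xa2,0xff,0xe7}
#3 dst[0x22+3] := {0xb9,0x75,0x7e}
#4 dst[0x03+3] := {0xa0,0x25,0x46}
#5 dst[0x00+7] := {0x11,0x5d,0xa2,0xff,0xe7,0x82,0x44}
query mem[0x10]=0x3b, mem[0x2a]=0x82, mem[0x03]=0xff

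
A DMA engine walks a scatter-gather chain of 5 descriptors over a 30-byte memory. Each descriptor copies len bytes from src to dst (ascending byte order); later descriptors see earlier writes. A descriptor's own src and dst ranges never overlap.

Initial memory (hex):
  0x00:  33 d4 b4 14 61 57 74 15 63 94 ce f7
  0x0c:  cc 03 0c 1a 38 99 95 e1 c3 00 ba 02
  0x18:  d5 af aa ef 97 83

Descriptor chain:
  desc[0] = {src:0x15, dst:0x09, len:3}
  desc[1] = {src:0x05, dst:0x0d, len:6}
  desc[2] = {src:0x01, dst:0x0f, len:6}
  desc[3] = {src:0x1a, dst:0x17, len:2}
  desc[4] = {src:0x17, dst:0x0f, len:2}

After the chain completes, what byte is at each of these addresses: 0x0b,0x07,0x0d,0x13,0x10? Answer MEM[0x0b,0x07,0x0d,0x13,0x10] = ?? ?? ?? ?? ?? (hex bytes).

MEM[0x0b,0x07,0x0d,0x13,0x10] = 02 15 57 57 ef

D0: mem[0x09..0x0b] <- [00 ba 02]
D1: mem[0x0d..0x12] <- [57 74 15 63 00 ba]
D2: mem[0x0f..0x14] <- [d4 b4 14 61 57 74]
D3: mem[0x17..0x18] <- [aa ef]
D4: mem[0x0f..0x10] <- [aa ef]
query mem[0x0b]=0x02, mem[0x07]=0x15, mem[0x0d]=0x57, mem[0x13]=0x57, mem[0x10]=0xef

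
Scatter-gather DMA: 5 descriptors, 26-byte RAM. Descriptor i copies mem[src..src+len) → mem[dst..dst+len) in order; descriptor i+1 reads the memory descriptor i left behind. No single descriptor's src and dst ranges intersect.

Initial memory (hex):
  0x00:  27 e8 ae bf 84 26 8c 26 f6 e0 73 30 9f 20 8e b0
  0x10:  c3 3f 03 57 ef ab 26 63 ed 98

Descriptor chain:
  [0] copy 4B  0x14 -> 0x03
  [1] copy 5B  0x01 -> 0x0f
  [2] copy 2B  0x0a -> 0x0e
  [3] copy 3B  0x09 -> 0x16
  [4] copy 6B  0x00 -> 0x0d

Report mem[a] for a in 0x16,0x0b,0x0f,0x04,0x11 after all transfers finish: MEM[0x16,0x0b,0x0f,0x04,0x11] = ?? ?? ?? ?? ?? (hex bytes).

MEM[0x16,0x0b,0x0f,0x04,0x11] = e0 30 ae ab ab

[0] 0x14->0x03 len=4 : ef ab 26 63
[1] 0x01->0x0f len=5 : e8 ae ef ab 26
[2] 0x0a->0x0e len=2 : 73 30
[3] 0x09->0x16 len=3 : e0 73 30
[4] 0x00->0x0d len=6 : 27 e8 ae ef ab 26
query mem[0x16]=0xe0, mem[0x0b]=0x30, mem[0x0f]=0xae, mem[0x04]=0xab, mem[0x11]=0xab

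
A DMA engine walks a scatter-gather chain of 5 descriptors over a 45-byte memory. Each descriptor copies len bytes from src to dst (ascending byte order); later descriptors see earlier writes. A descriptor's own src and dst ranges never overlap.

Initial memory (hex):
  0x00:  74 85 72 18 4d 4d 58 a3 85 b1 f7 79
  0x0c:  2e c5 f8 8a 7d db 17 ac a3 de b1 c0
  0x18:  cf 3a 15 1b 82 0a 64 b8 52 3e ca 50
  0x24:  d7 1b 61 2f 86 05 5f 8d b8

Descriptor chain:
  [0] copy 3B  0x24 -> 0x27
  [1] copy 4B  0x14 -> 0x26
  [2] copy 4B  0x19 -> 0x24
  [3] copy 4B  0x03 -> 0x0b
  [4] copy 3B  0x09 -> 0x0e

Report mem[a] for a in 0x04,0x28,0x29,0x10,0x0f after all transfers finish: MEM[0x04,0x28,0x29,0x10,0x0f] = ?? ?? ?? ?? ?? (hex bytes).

MEM[0x04,0x28,0x29,0x10,0x0f] = 4d b1 c0 18 f7

  after D0: wrote 3B at 0x27 = d71b61
  after D1: wrote 4B at 0x26 = a3deb1c0
  after D2: wrote 4B at 0x24 = 3a151b82
  after D3: wrote 4B at 0x0b = 184d4d58
  after D4: wrote 3B at 0x0e = b1f718
query mem[0x04]=0x4d, mem[0x28]=0xb1, mem[0x29]=0xc0, mem[0x10]=0x18, mem[0x0f]=0xf7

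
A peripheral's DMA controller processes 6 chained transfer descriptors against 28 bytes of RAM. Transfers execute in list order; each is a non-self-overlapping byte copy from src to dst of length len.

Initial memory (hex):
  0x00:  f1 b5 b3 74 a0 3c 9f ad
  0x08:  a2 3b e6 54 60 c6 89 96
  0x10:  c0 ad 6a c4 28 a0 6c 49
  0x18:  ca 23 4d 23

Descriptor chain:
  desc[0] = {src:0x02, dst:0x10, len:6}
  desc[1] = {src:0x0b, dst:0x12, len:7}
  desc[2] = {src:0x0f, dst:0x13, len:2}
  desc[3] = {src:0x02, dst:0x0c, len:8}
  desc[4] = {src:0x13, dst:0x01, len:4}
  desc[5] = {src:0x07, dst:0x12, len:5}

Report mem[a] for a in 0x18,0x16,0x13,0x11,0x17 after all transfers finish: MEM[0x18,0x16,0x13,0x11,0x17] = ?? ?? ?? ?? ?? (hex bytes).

MEM[0x18,0x16,0x13,0x11,0x17] = 74 54 a2 ad b3

#0 dst[0x10+6] := {0xb3,0x74,0xa0,0x3c,0x9f,0xad}
#1 dst[0x12+7] := {0x54,0x60,0xc6,0x89,0x96,0xb3,0x74}
#2 dst[0x13+2] := {0x96,0xb3}
#3 dst[0x0c+8] := {0xb3,0x74,0xa0,0x3c,0x9f,0xad,0xa2,0x3b}
#4 dst[0x01+4] := {0x3b,0xb3,0x89,0x96}
#5 dst[0x12+5] := {0xad,0xa2,0x3b,0xe6,0x54}
query mem[0x18]=0x74, mem[0x16]=0x54, mem[0x13]=0xa2, mem[0x11]=0xad, mem[0x17]=0xb3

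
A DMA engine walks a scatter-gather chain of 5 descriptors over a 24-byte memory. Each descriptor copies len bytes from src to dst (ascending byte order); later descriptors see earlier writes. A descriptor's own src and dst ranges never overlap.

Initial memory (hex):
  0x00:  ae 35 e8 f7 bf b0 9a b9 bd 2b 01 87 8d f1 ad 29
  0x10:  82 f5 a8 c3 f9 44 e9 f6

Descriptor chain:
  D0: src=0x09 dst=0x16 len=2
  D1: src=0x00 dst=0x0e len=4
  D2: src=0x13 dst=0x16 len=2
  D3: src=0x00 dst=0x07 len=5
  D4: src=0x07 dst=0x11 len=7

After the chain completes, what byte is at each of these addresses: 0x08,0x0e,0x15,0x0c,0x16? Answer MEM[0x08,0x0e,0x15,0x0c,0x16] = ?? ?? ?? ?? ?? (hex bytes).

#0 dst[0x16+2] := {0x2b,0x01}
#1 dst[0x0e+4] := {0xae,0x35,0xe8,0xf7}
#2 dst[0x16+2] := {0xc3,0xf9}
#3 dst[0x07+5] := {0xae,0x35,0xe8,0xf7,0xbf}
#4 dst[0x11+7] := {0xae,0x35,0xe8,0xf7,0xbf,0x8d,0xf1}
query mem[0x08]=0x35, mem[0x0e]=0xae, mem[0x15]=0xbf, mem[0x0c]=0x8d, mem[0x16]=0x8d

MEM[0x08,0x0e,0x15,0x0c,0x16] = 35 ae bf 8d 8d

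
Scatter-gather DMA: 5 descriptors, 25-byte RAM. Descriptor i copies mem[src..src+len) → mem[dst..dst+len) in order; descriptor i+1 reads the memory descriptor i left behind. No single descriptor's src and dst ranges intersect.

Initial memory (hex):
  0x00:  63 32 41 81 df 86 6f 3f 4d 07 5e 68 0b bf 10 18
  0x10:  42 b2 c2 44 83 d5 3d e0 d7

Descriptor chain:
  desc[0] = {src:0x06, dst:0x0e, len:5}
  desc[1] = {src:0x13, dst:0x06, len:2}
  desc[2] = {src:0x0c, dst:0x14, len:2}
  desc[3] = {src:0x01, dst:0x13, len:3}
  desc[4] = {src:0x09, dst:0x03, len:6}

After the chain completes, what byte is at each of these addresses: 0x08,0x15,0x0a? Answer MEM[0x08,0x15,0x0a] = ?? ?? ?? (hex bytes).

D0: mem[0x0e..0x12] <- [6f 3f 4d 07 5e]
D1: mem[0x06..0x07] <- [44 83]
D2: mem[0x14..0x15] <- [0b bf]
D3: mem[0x13..0x15] <- [32 41 81]
D4: mem[0x03..0x08] <- [07 5e 68 0b bf 6f]
query mem[0x08]=0x6f, mem[0x15]=0x81, mem[0x0a]=0x5e

MEM[0x08,0x15,0x0a] = 6f 81 5e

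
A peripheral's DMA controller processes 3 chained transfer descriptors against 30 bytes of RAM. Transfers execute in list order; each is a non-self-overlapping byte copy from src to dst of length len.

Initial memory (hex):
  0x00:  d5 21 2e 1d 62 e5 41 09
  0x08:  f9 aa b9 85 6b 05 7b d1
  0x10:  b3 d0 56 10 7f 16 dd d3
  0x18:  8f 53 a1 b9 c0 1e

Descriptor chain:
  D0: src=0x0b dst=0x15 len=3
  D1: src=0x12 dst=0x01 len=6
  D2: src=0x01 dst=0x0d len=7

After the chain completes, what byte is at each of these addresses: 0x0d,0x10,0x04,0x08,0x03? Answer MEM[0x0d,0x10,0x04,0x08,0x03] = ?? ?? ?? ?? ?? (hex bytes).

MEM[0x0d,0x10,0x04,0x08,0x03] = 56 85 85 f9 7f

[0] 0x0b->0x15 len=3 : 85 6b 05
[1] 0x12->0x01 len=6 : 56 10 7f 85 6b 05
[2] 0x01->0x0d len=7 : 56 10 7f 85 6b 05 09
query mem[0x0d]=0x56, mem[0x10]=0x85, mem[0x04]=0x85, mem[0x08]=0xf9, mem[0x03]=0x7f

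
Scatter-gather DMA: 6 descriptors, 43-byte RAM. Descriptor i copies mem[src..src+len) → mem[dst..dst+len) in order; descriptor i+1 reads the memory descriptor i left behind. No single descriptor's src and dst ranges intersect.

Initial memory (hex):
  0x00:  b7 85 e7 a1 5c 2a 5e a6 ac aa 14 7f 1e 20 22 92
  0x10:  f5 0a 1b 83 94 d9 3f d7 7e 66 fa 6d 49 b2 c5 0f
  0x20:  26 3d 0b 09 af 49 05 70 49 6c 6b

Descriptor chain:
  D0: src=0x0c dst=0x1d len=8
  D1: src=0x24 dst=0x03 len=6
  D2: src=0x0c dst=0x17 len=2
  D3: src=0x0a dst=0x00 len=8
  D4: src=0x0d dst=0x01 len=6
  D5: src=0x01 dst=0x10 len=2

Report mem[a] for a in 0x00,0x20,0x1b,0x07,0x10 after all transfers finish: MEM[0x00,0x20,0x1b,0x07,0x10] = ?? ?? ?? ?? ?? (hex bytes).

MEM[0x00,0x20,0x1b,0x07,0x10] = 14 92 6d 0a 20

[0] 0x0c->0x1d len=8 : 1e 20 22 92 f5 0a 1b 83
[1] 0x24->0x03 len=6 : 83 49 05 70 49 6c
[2] 0x0c->0x17 len=2 : 1e 20
[3] 0x0a->0x00 len=8 : 14 7f 1e 20 22 92 f5 0a
[4] 0x0d->0x01 len=6 : 20 22 92 f5 0a 1b
[5] 0x01->0x10 len=2 : 20 22
query mem[0x00]=0x14, mem[0x20]=0x92, mem[0x1b]=0x6d, mem[0x07]=0x0a, mem[0x10]=0x20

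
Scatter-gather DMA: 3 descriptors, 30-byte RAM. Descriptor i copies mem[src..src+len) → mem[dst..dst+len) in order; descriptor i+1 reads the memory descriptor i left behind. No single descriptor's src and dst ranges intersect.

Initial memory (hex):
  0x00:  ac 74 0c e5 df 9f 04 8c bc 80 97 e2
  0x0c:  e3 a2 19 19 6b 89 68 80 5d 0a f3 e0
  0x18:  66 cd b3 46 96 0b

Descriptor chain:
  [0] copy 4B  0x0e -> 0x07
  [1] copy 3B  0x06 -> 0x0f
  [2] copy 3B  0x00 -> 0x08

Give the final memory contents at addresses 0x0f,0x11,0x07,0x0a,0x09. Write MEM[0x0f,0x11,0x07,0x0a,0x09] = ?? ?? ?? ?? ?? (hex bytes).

D0: mem[0x07..0x0a] <- [19 19 6b 89]
D1: mem[0x0f..0x11] <- [04 19 19]
D2: mem[0x08..0x0a] <- [ac 74 0c]
query mem[0x0f]=0x04, mem[0x11]=0x19, mem[0x07]=0x19, mem[0x0a]=0x0c, mem[0x09]=0x74

MEM[0x0f,0x11,0x07,0x0a,0x09] = 04 19 19 0c 74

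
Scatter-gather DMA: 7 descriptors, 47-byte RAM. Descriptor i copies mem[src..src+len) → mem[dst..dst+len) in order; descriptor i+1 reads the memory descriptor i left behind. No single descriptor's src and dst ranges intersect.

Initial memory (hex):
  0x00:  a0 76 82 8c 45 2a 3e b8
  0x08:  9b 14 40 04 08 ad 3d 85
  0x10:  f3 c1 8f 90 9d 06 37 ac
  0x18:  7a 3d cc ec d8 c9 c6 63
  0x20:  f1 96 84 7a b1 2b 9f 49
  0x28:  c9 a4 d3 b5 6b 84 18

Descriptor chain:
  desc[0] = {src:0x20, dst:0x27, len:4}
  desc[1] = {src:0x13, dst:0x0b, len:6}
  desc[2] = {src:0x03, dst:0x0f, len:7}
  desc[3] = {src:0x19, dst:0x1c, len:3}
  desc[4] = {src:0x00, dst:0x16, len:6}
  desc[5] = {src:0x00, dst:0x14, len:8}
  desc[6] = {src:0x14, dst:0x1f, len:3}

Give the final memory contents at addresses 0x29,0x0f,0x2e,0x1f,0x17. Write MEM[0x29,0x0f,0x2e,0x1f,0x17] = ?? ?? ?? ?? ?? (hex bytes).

MEM[0x29,0x0f,0x2e,0x1f,0x17] = 84 8c 18 a0 8c

#0 dst[0x27+4] := {0xf1,0x96,0x84,0x7a}
#1 dst[0x0b+6] := {0x90,0x9d,0x06,0x37,0xac,0x7a}
#2 dst[0x0f+7] := {0x8c,0x45,0x2a,0x3e,0xb8,0x9b,0x14}
#3 dst[0x1c+3] := {0x3d,0xcc,0xec}
#4 dst[0x16+6] := {0xa0,0x76,0x82,0x8c,0x45,0x2a}
#5 dst[0x14+8] := {0xa0,0x76,0x82,0x8c,0x45,0x2a,0x3e,0xb8}
#6 dst[0x1f+3] := {0xa0,0x76,0x82}
query mem[0x29]=0x84, mem[0x0f]=0x8c, mem[0x2e]=0x18, mem[0x1f]=0xa0, mem[0x17]=0x8c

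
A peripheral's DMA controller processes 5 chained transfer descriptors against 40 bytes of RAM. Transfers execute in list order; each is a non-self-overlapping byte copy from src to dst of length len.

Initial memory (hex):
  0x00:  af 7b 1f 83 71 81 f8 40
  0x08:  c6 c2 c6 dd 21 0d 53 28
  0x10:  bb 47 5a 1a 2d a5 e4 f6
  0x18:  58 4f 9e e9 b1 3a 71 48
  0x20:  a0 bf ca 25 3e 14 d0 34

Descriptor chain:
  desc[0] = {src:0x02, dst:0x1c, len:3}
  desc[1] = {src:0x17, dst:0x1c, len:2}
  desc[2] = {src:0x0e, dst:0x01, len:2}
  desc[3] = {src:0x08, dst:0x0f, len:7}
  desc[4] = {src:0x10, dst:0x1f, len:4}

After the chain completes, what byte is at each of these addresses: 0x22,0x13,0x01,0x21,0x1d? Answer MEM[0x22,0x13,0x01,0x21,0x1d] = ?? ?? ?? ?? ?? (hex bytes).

D0: mem[0x1c..0x1e] <- [1f 83 71]
D1: mem[0x1c..0x1d] <- [f6 58]
D2: mem[0x01..0x02] <- [53 28]
D3: mem[0x0f..0x15] <- [c6 c2 c6 dd 21 0d 53]
D4: mem[0x1f..0x22] <- [c2 c6 dd 21]
query mem[0x22]=0x21, mem[0x13]=0x21, mem[0x01]=0x53, mem[0x21]=0xdd, mem[0x1d]=0x58

MEM[0x22,0x13,0x01,0x21,0x1d] = 21 21 53 dd 58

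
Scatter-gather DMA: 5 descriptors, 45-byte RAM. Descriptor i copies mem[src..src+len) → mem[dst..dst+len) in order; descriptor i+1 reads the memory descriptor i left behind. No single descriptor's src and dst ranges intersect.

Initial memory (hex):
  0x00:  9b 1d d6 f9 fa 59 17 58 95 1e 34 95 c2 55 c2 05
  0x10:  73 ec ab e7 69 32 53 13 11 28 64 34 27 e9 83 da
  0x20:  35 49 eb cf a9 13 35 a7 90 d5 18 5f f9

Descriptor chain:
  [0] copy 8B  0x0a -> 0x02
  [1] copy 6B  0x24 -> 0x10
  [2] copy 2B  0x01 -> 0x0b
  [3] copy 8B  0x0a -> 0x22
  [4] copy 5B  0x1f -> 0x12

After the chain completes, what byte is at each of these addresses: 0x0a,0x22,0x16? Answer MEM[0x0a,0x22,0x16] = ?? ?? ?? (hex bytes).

MEM[0x0a,0x22,0x16] = 34 34 1d

#0 dst[0x02+8] := {0x34,0x95,0xc2,0x55,0xc2,0x05,0x73,0xec}
#1 dst[0x10+6] := {0xa9,0x13,0x35,0xa7,0x90,0xd5}
#2 dst[0x0b+2] := {0x1d,0x34}
#3 dst[0x22+8] := {0x34,0x1d,0x34,0x55,0xc2,0x05,0xa9,0x13}
#4 dst[0x12+5] := {0xda,0x35,0x49,0x34,0x1d}
query mem[0x0a]=0x34, mem[0x22]=0x34, mem[0x16]=0x1d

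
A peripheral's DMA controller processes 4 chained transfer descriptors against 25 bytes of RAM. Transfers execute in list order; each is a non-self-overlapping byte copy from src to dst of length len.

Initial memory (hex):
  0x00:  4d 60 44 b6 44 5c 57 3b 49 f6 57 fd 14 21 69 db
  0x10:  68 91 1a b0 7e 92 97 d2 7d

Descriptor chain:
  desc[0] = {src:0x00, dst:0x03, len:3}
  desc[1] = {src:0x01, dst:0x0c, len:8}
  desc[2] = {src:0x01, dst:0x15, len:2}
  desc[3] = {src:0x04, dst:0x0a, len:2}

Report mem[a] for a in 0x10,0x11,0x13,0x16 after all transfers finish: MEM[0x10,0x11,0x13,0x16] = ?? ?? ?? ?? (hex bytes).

MEM[0x10,0x11,0x13,0x16] = 44 57 49 44

[0] 0x00->0x03 len=3 : 4d 60 44
[1] 0x01->0x0c len=8 : 60 44 4d 60 44 57 3b 49
[2] 0x01->0x15 len=2 : 60 44
[3] 0x04->0x0a len=2 : 60 44
query mem[0x10]=0x44, mem[0x11]=0x57, mem[0x13]=0x49, mem[0x16]=0x44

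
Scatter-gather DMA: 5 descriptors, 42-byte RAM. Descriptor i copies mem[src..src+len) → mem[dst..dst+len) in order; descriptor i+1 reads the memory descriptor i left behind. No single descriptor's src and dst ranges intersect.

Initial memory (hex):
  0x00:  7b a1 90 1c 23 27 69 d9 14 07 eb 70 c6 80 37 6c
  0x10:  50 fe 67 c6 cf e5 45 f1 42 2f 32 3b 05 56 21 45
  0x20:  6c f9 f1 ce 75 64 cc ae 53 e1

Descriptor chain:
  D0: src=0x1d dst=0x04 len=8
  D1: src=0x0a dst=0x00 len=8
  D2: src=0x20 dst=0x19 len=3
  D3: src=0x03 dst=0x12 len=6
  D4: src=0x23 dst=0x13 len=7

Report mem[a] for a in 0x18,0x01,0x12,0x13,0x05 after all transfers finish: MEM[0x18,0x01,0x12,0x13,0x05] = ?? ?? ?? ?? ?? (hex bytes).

[0] 0x1d->0x04 len=8 : 56 21 45 6c f9 f1 ce 75
[1] 0x0a->0x00 len=8 : ce 75 c6 80 37 6c 50 fe
[2] 0x20->0x19 len=3 : 6c f9 f1
[3] 0x03->0x12 len=6 : 80 37 6c 50 fe f9
[4] 0x23->0x13 len=7 : ce 75 64 cc ae 53 e1
query mem[0x18]=0x53, mem[0x01]=0x75, mem[0x12]=0x80, mem[0x13]=0xce, mem[0x05]=0x6c

MEM[0x18,0x01,0x12,0x13,0x05] = 53 75 80 ce 6c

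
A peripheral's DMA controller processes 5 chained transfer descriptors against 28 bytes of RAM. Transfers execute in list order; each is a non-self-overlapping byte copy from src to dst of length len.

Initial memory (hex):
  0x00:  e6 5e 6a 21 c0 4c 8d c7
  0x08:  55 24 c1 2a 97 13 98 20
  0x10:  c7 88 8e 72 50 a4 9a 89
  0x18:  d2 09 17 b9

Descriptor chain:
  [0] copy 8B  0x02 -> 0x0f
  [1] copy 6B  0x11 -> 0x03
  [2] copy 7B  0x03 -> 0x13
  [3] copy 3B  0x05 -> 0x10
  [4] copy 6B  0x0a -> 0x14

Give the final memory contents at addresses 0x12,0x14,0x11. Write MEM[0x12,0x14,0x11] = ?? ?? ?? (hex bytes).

MEM[0x12,0x14,0x11] = 55 c1 c7

D0: mem[0x0f..0x16] <- [6a 21 c0 4c 8d c7 55 24]
D1: mem[0x03..0x08] <- [c0 4c 8d c7 55 24]
D2: mem[0x13..0x19] <- [c0 4c 8d c7 55 24 24]
D3: mem[0x10..0x12] <- [8d c7 55]
D4: mem[0x14..0x19] <- [c1 2a 97 13 98 6a]
query mem[0x12]=0x55, mem[0x14]=0xc1, mem[0x11]=0xc7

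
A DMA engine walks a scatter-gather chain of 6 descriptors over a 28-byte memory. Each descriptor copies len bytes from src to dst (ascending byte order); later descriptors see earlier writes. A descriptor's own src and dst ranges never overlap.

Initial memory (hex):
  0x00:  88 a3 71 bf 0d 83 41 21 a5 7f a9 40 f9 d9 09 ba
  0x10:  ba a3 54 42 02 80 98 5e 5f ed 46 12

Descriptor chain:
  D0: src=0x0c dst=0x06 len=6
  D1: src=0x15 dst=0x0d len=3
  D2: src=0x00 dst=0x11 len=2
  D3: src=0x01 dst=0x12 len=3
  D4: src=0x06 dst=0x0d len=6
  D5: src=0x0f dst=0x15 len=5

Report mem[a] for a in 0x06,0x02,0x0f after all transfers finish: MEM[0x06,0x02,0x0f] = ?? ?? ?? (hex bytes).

MEM[0x06,0x02,0x0f] = f9 71 09

  after D0: wrote 6B at 0x06 = f9d909babaa3
  after D1: wrote 3B at 0x0d = 80985e
  after D2: wrote 2B at 0x11 = 88a3
  after D3: wrote 3B at 0x12 = a371bf
  after D4: wrote 6B at 0x0d = f9d909babaa3
  after D5: wrote 5B at 0x15 = 09babaa371
query mem[0x06]=0xf9, mem[0x02]=0x71, mem[0x0f]=0x09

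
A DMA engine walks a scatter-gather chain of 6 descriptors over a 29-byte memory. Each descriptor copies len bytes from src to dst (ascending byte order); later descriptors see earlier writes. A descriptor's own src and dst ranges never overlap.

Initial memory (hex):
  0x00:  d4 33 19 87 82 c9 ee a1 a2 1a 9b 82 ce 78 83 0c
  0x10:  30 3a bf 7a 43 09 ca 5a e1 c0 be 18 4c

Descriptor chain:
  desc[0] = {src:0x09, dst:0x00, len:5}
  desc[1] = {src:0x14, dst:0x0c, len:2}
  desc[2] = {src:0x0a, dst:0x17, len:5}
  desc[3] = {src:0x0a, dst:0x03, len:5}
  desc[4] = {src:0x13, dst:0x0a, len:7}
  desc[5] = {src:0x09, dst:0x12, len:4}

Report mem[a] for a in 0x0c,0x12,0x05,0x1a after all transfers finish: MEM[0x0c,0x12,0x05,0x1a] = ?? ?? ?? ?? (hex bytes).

MEM[0x0c,0x12,0x05,0x1a] = 09 1a 43 09

D0: mem[0x00..0x04] <- [1a 9b 82 ce 78]
D1: mem[0x0c..0x0d] <- [43 09]
D2: mem[0x17..0x1b] <- [9b 82 43 09 83]
D3: mem[0x03..0x07] <- [9b 82 43 09 83]
D4: mem[0x0a..0x10] <- [7a 43 09 ca 9b 82 43]
D5: mem[0x12..0x15] <- [1a 7a 43 09]
query mem[0x0c]=0x09, mem[0x12]=0x1a, mem[0x05]=0x43, mem[0x1a]=0x09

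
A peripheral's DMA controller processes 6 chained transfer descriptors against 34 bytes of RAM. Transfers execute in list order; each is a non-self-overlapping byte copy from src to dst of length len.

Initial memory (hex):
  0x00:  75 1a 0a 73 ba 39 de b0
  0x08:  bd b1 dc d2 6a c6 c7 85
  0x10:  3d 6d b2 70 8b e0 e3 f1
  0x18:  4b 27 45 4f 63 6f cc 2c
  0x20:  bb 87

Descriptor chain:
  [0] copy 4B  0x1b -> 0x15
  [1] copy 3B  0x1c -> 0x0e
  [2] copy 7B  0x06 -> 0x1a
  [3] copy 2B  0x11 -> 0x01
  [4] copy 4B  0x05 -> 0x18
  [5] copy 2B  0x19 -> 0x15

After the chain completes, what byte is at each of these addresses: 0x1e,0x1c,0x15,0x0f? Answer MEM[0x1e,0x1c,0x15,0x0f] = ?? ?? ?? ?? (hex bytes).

  after D0: wrote 4B at 0x15 = 4f636fcc
  after D1: wrote 3B at 0x0e = 636fcc
  after D2: wrote 7B at 0x1a = deb0bdb1dcd26a
  after D3: wrote 2B at 0x01 = 6db2
  after D4: wrote 4B at 0x18 = 39deb0bd
  after D5: wrote 2B at 0x15 = deb0
query mem[0x1e]=0xdc, mem[0x1c]=0xbd, mem[0x15]=0xde, mem[0x0f]=0x6f

MEM[0x1e,0x1c,0x15,0x0f] = dc bd de 6f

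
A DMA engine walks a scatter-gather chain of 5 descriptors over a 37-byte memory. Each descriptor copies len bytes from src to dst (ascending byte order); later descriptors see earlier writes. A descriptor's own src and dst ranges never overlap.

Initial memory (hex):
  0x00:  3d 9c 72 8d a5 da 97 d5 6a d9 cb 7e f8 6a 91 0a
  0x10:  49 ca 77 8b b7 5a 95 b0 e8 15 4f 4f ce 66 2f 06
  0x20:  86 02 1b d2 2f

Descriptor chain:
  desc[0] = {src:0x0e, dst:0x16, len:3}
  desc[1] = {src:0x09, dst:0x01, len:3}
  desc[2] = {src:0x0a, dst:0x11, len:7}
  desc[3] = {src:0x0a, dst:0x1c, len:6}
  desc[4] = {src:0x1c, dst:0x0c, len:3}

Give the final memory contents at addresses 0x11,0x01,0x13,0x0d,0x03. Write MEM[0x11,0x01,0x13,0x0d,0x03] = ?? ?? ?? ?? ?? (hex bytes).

#0 dst[0x16+3] := {0x91,0x0a,0x49}
#1 dst[0x01+3] := {0xd9,0xcb,0x7e}
#2 dst[0x11+7] := {0xcb,0x7e,0xf8,0x6a,0x91,0x0a,0x49}
#3 dst[0x1c+6] := {0xcb,0x7e,0xf8,0x6a,0x91,0x0a}
#4 dst[0x0c+3] := {0xcb,0x7e,0xf8}
query mem[0x11]=0xcb, mem[0x01]=0xd9, mem[0x13]=0xf8, mem[0x0d]=0x7e, mem[0x03]=0x7e

MEM[0x11,0x01,0x13,0x0d,0x03] = cb d9 f8 7e 7e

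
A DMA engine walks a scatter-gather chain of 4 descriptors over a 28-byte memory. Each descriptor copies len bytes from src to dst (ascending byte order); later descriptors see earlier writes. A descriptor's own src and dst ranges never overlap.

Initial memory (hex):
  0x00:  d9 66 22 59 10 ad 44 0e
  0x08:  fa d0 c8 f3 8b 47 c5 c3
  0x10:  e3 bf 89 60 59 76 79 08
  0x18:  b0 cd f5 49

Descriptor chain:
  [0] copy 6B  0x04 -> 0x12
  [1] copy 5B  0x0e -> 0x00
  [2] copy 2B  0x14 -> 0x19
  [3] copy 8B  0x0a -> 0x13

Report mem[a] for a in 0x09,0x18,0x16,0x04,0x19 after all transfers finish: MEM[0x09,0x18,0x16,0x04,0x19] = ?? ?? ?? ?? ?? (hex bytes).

MEM[0x09,0x18,0x16,0x04,0x19] = d0 c3 47 10 e3

  after D0: wrote 6B at 0x12 = 10ad440efad0
  after D1: wrote 5B at 0x00 = c5c3e3bf10
  after D2: wrote 2B at 0x19 = 440e
  after D3: wrote 8B at 0x13 = c8f38b47c5c3e3bf
query mem[0x09]=0xd0, mem[0x18]=0xc3, mem[0x16]=0x47, mem[0x04]=0x10, mem[0x19]=0xe3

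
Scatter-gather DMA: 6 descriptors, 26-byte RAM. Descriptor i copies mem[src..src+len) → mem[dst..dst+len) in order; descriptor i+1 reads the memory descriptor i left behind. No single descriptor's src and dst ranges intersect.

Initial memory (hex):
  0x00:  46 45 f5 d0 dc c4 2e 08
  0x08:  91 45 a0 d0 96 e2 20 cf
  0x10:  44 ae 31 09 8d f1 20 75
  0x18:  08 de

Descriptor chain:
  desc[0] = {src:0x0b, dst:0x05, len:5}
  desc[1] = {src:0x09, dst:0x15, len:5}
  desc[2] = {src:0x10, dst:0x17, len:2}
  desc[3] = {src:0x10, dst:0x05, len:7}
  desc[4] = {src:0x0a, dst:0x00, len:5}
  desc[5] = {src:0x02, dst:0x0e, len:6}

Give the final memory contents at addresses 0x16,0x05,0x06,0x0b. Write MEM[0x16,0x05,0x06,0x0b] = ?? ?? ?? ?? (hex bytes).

MEM[0x16,0x05,0x06,0x0b] = a0 44 ae a0

  after D0: wrote 5B at 0x05 = d096e220cf
  after D1: wrote 5B at 0x15 = cfa0d096e2
  after D2: wrote 2B at 0x17 = 44ae
  after D3: wrote 7B at 0x05 = 44ae31098dcfa0
  after D4: wrote 5B at 0x00 = cfa096e220
  after D5: wrote 6B at 0x0e = 96e22044ae31
query mem[0x16]=0xa0, mem[0x05]=0x44, mem[0x06]=0xae, mem[0x0b]=0xa0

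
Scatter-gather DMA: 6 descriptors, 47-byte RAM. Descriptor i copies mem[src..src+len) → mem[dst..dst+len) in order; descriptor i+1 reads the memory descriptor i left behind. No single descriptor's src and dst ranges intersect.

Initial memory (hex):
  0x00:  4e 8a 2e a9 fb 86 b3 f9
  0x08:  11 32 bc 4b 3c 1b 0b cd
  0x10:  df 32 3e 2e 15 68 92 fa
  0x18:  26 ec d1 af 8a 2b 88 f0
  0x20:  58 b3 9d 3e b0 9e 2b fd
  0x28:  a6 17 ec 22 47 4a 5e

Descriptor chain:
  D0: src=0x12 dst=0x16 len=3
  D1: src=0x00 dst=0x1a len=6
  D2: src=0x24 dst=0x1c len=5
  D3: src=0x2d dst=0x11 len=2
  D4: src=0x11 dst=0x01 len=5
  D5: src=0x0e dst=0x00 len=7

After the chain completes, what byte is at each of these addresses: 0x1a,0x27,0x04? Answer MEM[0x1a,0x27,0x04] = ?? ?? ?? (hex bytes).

  after D0: wrote 3B at 0x16 = 3e2e15
  after D1: wrote 6B at 0x1a = 4e8a2ea9fb86
  after D2: wrote 5B at 0x1c = b09e2bfda6
  after D3: wrote 2B at 0x11 = 4a5e
  after D4: wrote 5B at 0x01 = 4a5e2e1568
  after D5: wrote 7B at 0x00 = 0bcddf4a5e2e15
query mem[0x1a]=0x4e, mem[0x27]=0xfd, mem[0x04]=0x5e

MEM[0x1a,0x27,0x04] = 4e fd 5e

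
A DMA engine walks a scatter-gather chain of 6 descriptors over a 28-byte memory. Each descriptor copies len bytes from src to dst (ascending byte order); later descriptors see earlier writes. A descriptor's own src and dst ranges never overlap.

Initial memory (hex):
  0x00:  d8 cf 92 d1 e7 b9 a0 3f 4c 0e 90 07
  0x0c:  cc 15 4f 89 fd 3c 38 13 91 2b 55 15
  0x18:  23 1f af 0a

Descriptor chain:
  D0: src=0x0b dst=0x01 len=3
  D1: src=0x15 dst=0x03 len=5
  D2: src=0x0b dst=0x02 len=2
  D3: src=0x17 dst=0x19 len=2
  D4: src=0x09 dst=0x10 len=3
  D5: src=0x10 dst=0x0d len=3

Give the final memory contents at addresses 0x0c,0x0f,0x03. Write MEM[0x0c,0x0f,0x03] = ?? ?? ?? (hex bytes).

MEM[0x0c,0x0f,0x03] = cc 07 cc

  after D0: wrote 3B at 0x01 = 07cc15
  after D1: wrote 5B at 0x03 = 2b5515231f
  after D2: wrote 2B at 0x02 = 07cc
  after D3: wrote 2B at 0x19 = 1523
  after D4: wrote 3B at 0x10 = 0e9007
  after D5: wrote 3B at 0x0d = 0e9007
query mem[0x0c]=0xcc, mem[0x0f]=0x07, mem[0x03]=0xcc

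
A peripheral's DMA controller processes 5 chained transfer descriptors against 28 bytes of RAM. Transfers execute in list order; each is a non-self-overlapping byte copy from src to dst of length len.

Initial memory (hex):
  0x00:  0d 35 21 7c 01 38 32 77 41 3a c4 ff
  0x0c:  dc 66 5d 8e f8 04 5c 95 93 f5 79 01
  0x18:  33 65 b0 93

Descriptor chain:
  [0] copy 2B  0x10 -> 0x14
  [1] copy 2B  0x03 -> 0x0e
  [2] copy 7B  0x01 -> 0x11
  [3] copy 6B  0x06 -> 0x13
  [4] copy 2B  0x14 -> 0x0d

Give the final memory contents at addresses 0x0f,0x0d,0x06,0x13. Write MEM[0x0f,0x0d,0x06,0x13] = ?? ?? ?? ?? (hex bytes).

MEM[0x0f,0x0d,0x06,0x13] = 01 77 32 32

D0: mem[0x14..0x15] <- [f8 04]
D1: mem[0x0e..0x0f] <- [7c 01]
D2: mem[0x11..0x17] <- [35 21 7c 01 38 32 77]
D3: mem[0x13..0x18] <- [32 77 41 3a c4 ff]
D4: mem[0x0d..0x0e] <- [77 41]
query mem[0x0f]=0x01, mem[0x0d]=0x77, mem[0x06]=0x32, mem[0x13]=0x32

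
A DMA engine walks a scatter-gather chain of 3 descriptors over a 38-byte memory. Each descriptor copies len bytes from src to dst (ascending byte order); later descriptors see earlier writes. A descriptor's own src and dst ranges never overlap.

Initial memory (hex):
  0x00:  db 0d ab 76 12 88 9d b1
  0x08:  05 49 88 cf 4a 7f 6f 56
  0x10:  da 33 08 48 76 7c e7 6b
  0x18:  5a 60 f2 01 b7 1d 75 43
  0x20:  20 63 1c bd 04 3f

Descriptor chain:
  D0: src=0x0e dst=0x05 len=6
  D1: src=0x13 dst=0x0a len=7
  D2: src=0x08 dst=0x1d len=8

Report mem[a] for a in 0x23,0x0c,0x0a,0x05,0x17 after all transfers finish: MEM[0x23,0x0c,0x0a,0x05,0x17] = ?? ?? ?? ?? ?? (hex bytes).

MEM[0x23,0x0c,0x0a,0x05,0x17] = 6b 7c 48 6f 6b

  after D0: wrote 6B at 0x05 = 6f56da330848
  after D1: wrote 7B at 0x0a = 48767ce76b5a60
  after D2: wrote 8B at 0x1d = 330848767ce76b5a
query mem[0x23]=0x6b, mem[0x0c]=0x7c, mem[0x0a]=0x48, mem[0x05]=0x6f, mem[0x17]=0x6b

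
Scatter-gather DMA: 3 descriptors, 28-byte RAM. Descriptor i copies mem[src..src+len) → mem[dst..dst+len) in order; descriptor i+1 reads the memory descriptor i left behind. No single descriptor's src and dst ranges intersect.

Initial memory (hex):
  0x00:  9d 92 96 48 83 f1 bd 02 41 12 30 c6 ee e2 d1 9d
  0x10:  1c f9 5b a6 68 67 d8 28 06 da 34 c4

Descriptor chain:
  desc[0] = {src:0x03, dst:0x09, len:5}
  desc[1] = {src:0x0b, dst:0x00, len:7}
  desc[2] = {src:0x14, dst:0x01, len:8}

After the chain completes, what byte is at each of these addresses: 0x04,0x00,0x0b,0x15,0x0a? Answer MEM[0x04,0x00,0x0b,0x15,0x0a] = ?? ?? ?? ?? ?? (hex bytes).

MEM[0x04,0x00,0x0b,0x15,0x0a] = 28 f1 f1 67 83

D0: mem[0x09..0x0d] <- [48 83 f1 bd 02]
D1: mem[0x00..0x06] <- [f1 bd 02 d1 9d 1c f9]
D2: mem[0x01..0x08] <- [68 67 d8 28 06 da 34 c4]
query mem[0x04]=0x28, mem[0x00]=0xf1, mem[0x0b]=0xf1, mem[0x15]=0x67, mem[0x0a]=0x83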